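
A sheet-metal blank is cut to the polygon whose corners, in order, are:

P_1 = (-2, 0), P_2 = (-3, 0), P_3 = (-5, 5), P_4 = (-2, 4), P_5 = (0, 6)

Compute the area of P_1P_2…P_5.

P_1→P_2: (-2)(0) − (-3)(0) = 0
P_2→P_3: (-3)(5) − (-5)(0) = -15
P_3→P_4: (-5)(4) − (-2)(5) = -10
P_4→P_5: (-2)(6) − (0)(4) = -12
P_5→P_1: (0)(0) − (-2)(6) = 12
Σ = -25
Area = |Σ|/2 = 12.5.

12.5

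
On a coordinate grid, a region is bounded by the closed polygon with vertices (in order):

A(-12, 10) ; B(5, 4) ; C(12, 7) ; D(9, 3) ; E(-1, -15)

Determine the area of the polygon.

Apply Gauss's area formula: 2A = Σ (x_i·y_{i+1} − x_{i+1}·y_i), indices taken mod 5.
Σ = (-98) + (-13) + (-27) + (-132) + (-190) = -460
Area = |Σ|/2 = 230.

230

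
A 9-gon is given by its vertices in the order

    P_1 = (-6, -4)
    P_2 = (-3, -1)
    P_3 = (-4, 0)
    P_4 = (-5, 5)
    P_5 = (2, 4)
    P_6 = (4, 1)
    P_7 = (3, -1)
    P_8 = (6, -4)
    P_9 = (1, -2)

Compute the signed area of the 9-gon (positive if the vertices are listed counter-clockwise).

Apply the shoelace (surveyor's) formula: 2A = Σ (x_i·y_{i+1} − x_{i+1}·y_i), indices taken mod 9.
Σ = (-6) + (-4) + (-20) + (-30) + (-14) + (-7) + (-6) + (-8) + (-16) = -111
Signed area = Σ/2 = -55.5 (negative ⇒ clockwise traversal).

-55.5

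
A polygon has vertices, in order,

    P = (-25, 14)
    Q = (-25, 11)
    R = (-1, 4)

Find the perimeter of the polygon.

|PQ| = √((0)² + (-3)²) = √9 = 3
|QR| = √((24)² + (-7)²) = √625 = 25
|RP| = √((-24)² + (10)²) = √676 = 26
Perimeter = 3 + 25 + 26 = 54.

54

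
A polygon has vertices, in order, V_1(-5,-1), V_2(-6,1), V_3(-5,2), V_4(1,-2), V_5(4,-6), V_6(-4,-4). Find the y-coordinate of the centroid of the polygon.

Apply Gauss's area formula. First the cross-terms c_i = x_i·y_{i+1} − x_{i+1}·y_i:
  -11, -7, 8, 2, -40, -16  ⇒  2A = -64, A = -32.
Then Σ (y_i + y_{i+1})·c_i = 443, so ȳ = 443 / (6·(-32)) = -443/192.

-443/192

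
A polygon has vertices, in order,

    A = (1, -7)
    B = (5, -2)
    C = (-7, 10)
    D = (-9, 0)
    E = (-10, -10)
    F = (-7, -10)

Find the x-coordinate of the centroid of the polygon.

Apply the shoelace formula. First the cross-terms c_i = x_i·y_{i+1} − x_{i+1}·y_i:
  33, 36, 90, 90, 30, 59  ⇒  2A = 338, A = 169.
Then Σ (x_i + x_{i+1})·c_i = -3888, so x̄ = -3888 / (6·169) = -648/169.

-648/169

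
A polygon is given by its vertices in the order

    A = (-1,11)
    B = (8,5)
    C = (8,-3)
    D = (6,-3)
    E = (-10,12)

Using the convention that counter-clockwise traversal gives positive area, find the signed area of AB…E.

-109.5

Apply Gauss's area formula: 2A = Σ (x_i·y_{i+1} − x_{i+1}·y_i), indices taken mod 5.
Σ = (-93) + (-64) + (-6) + (42) + (-98) = -219
Signed area = Σ/2 = -109.5 (negative ⇒ clockwise traversal).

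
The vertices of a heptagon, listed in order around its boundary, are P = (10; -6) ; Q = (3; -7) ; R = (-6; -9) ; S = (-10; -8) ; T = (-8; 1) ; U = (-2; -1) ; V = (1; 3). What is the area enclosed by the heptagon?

134

Apply the shoelace (surveyor's) formula: 2A = Σ (x_i·y_{i+1} − x_{i+1}·y_i), indices taken mod 7.
Σ = (-52) + (-69) + (-42) + (-74) + (10) + (-5) + (-36) = -268
Area = |Σ|/2 = 134.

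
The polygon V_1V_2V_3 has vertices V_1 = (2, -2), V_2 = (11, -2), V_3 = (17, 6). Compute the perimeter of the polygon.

36

|V_1V_2| = √((9)² + (0)²) = √81 = 9
|V_2V_3| = √((6)² + (8)²) = √100 = 10
|V_3V_1| = √((-15)² + (-8)²) = √289 = 17
Perimeter = 9 + 10 + 17 = 36.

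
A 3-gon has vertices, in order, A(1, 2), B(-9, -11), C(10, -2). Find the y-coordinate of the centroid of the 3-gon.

-11/3

Apply the shoelace (surveyor's) formula. First the cross-terms c_i = x_i·y_{i+1} − x_{i+1}·y_i:
  7, 128, 22  ⇒  2A = 157, A = 78.5.
Then Σ (y_i + y_{i+1})·c_i = -1727, so ȳ = -1727 / (6·78.5) = -11/3.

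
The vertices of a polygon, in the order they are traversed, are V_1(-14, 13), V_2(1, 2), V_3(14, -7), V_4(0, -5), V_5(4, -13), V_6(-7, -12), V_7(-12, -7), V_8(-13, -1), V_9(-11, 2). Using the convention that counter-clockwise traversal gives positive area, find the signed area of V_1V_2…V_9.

-295.5

Σ = (-41) + (-35) + (-70) + (20) + (-139) + (-95) + (-79) + (-37) + (-115) = -591
Signed area = Σ/2 = -295.5 (negative ⇒ clockwise traversal).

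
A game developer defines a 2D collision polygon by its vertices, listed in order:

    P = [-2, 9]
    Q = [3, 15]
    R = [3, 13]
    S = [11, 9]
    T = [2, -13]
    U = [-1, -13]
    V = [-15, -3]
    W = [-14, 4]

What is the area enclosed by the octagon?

395.5

Apply Gauss's area formula: 2A = Σ (x_i·y_{i+1} − x_{i+1}·y_i), indices taken mod 8.
Σ = (-57) + (-6) + (-116) + (-161) + (-39) + (-192) + (-102) + (-118) = -791
Area = |Σ|/2 = 395.5.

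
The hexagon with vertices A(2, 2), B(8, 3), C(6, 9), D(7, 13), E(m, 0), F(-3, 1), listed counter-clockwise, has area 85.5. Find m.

-10

The doubled signed area Σ (x_i y_{i+1} − x_{i+1} y_i) is linear in m.
With m=0 it equals 51; the coefficient of m is -12 (from the two edges through E).
So -12·m + 51 = 2·85.5 = 171 ⇒ m = -10.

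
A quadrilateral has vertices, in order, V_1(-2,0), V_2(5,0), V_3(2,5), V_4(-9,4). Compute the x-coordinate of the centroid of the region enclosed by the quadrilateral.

-142/129

Apply Gauss's area formula. First the cross-terms c_i = x_i·y_{i+1} − x_{i+1}·y_i:
  0, 25, 53, 8  ⇒  2A = 86, A = 43.
Then Σ (x_i + x_{i+1})·c_i = -284, so x̄ = -284 / (6·43) = -142/129.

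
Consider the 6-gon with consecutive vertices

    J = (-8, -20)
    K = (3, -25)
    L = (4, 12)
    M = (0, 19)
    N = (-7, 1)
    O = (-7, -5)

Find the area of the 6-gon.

Apply the surveyor's formula: 2A = Σ (x_i·y_{i+1} − x_{i+1}·y_i), indices taken mod 6.
Σ = (260) + (136) + (76) + (133) + (42) + (100) = 747
Area = |Σ|/2 = 373.5.

373.5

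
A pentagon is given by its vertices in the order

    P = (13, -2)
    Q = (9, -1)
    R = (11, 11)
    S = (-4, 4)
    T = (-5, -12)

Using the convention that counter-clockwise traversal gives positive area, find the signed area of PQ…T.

218.5

Apply Gauss's area formula: 2A = Σ (x_i·y_{i+1} − x_{i+1}·y_i), indices taken mod 5.
P→Q: (13)(-1) − (9)(-2) = 5
Q→R: (9)(11) − (11)(-1) = 110
R→S: (11)(4) − (-4)(11) = 88
S→T: (-4)(-12) − (-5)(4) = 68
T→P: (-5)(-2) − (13)(-12) = 166
Σ = 437
Signed area = Σ/2 = 218.5 (positive ⇒ counter-clockwise traversal).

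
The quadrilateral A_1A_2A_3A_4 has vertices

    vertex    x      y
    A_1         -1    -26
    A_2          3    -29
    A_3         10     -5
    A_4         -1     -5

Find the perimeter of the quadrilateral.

|A_1A_2| = √((4)² + (-3)²) = √25 = 5
|A_2A_3| = √((7)² + (24)²) = √625 = 25
|A_3A_4| = √((-11)² + (0)²) = √121 = 11
|A_4A_1| = √((0)² + (-21)²) = √441 = 21
Perimeter = 5 + 25 + 11 + 21 = 62.

62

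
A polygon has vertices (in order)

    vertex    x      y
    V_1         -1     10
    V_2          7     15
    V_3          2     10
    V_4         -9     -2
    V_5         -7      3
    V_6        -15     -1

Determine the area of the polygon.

49.5

V_1→V_2: (-1)(15) − (7)(10) = -85
V_2→V_3: (7)(10) − (2)(15) = 40
V_3→V_4: (2)(-2) − (-9)(10) = 86
V_4→V_5: (-9)(3) − (-7)(-2) = -41
V_5→V_6: (-7)(-1) − (-15)(3) = 52
V_6→V_1: (-15)(10) − (-1)(-1) = -151
Σ = -99
Area = |Σ|/2 = 49.5.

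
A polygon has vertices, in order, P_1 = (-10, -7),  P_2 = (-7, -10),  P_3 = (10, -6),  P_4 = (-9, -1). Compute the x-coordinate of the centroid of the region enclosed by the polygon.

-36/13

Apply Gauss's area formula. First the cross-terms c_i = x_i·y_{i+1} − x_{i+1}·y_i:
  51, 142, -64, 53  ⇒  2A = 182, A = 91.
Then Σ (x_i + x_{i+1})·c_i = -1512, so x̄ = -1512 / (6·91) = -36/13.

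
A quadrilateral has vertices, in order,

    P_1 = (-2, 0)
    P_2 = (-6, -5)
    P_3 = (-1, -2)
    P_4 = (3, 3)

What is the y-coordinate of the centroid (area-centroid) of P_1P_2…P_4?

Apply the surveyor's formula. First the cross-terms c_i = x_i·y_{i+1} − x_{i+1}·y_i:
  10, 7, 3, 6  ⇒  2A = 26, A = 13.
Then Σ (y_i + y_{i+1})·c_i = -78, so ȳ = -78 / (6·13) = -1.

-1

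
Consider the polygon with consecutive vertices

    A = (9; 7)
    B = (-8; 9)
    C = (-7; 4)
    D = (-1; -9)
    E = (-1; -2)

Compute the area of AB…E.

Σ = (137) + (31) + (67) + (-7) + (11) = 239
Area = |Σ|/2 = 119.5.

119.5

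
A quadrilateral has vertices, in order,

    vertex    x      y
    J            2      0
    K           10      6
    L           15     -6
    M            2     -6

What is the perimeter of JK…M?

42

|JK| = √((8)² + (6)²) = √100 = 10
|KL| = √((5)² + (-12)²) = √169 = 13
|LM| = √((-13)² + (0)²) = √169 = 13
|MJ| = √((0)² + (6)²) = √36 = 6
Perimeter = 10 + 13 + 13 + 6 = 42.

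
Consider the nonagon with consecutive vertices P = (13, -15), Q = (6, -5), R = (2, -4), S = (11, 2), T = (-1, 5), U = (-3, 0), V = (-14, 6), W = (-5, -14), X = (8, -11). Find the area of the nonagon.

Apply Gauss's area formula: 2A = Σ (x_i·y_{i+1} − x_{i+1}·y_i), indices taken mod 9.
Σ = (25) + (-14) + (48) + (57) + (15) + (-18) + (226) + (167) + (23) = 529
Area = |Σ|/2 = 264.5.

264.5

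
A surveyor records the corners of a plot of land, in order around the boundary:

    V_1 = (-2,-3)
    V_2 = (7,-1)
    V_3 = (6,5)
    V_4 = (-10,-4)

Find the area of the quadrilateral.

56

Apply Gauss's area formula: 2A = Σ (x_i·y_{i+1} − x_{i+1}·y_i), indices taken mod 4.
Cross-terms: 23, 41, 26, 22  ⇒  Σ = 112
Area = |Σ|/2 = 56.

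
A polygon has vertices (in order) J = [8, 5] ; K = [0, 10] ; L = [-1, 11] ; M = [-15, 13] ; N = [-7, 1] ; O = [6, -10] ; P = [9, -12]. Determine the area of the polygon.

270.5

Σ = (80) + (10) + (152) + (76) + (64) + (18) + (141) = 541
Area = |Σ|/2 = 270.5.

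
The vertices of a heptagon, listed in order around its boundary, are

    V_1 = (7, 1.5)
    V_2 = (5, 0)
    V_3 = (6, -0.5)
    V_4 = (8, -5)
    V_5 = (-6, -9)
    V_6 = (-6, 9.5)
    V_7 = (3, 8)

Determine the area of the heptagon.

Apply the shoelace formula: 2A = Σ (x_i·y_{i+1} − x_{i+1}·y_i), indices taken mod 7.
Σ = (-7.5) + (-2.5) + (-26) + (-102) + (-111) + (-76.5) + (-51.5) = -377
Area = |Σ|/2 = 188.5.

188.5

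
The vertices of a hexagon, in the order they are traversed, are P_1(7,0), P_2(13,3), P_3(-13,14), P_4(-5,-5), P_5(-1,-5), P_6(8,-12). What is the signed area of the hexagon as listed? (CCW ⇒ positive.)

Apply Gauss's area formula: 2A = Σ (x_i·y_{i+1} − x_{i+1}·y_i), indices taken mod 6.
Σ = (21) + (221) + (135) + (20) + (52) + (84) = 533
Signed area = Σ/2 = 266.5 (positive ⇒ counter-clockwise traversal).

266.5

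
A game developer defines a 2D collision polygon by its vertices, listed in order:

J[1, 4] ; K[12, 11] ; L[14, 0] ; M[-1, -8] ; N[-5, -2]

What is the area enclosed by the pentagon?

Apply the shoelace formula: 2A = Σ (x_i·y_{i+1} − x_{i+1}·y_i), indices taken mod 5.
Σ = (-37) + (-154) + (-112) + (-38) + (-18) = -359
Area = |Σ|/2 = 179.5.

179.5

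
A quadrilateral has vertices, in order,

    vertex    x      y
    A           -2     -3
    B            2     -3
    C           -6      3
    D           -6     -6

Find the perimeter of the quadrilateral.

28

|AB| = √((4)² + (0)²) = √16 = 4
|BC| = √((-8)² + (6)²) = √100 = 10
|CD| = √((0)² + (-9)²) = √81 = 9
|DA| = √((4)² + (3)²) = √25 = 5
Perimeter = 4 + 10 + 9 + 5 = 28.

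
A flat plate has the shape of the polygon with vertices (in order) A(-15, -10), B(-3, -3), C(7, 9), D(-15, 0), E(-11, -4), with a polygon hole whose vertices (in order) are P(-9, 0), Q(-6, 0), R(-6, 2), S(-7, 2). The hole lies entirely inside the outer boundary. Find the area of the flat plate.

Outer boundary:
Apply the surveyor's formula: 2A = Σ (x_i·y_{i+1} − x_{i+1}·y_i), indices taken mod 5.
Σ = (15) + (-6) + (135) + (60) + (50) = 254
Area = |Σ|/2 = 127.
Hole:
Σ = (0) + (-12) + (2) + (18) = 8
Area = |Σ|/2 = 4.
Net area = 127 − 4 = 123.

123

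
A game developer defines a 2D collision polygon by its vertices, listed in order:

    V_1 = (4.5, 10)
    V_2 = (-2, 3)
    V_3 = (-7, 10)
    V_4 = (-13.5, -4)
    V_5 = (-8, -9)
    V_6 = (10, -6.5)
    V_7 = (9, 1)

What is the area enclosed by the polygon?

291.5

Apply the shoelace formula: 2A = Σ (x_i·y_{i+1} − x_{i+1}·y_i), indices taken mod 7.
Cross-terms: 33.5, 1, 163, 89.5, 142, 68.5, 85.5  ⇒  Σ = 583
Area = |Σ|/2 = 291.5.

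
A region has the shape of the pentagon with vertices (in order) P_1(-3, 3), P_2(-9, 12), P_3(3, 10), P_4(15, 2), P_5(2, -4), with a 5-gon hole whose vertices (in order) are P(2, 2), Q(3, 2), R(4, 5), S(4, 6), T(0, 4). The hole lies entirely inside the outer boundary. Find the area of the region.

166

Outer boundary:
Cross-terms: -9, -126, -144, -64, -6  ⇒  Σ = -349
Area = |Σ|/2 = 174.5.
Hole:
P→Q: (2)(2) − (3)(2) = -2
Q→R: (3)(5) − (4)(2) = 7
R→S: (4)(6) − (4)(5) = 4
S→T: (4)(4) − (0)(6) = 16
T→P: (0)(2) − (2)(4) = -8
Σ = 17
Area = |Σ|/2 = 8.5.
Net area = 174.5 − 8.5 = 166.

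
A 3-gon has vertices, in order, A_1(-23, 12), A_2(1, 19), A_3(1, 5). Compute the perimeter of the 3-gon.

|A_1A_2| = √((24)² + (7)²) = √625 = 25
|A_2A_3| = √((0)² + (-14)²) = √196 = 14
|A_3A_1| = √((-24)² + (7)²) = √625 = 25
Perimeter = 25 + 14 + 25 = 64.

64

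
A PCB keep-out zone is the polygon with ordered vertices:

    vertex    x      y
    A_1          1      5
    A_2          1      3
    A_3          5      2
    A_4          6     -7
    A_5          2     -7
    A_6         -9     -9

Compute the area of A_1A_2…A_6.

Apply Gauss's area formula: 2A = Σ (x_i·y_{i+1} − x_{i+1}·y_i), indices taken mod 6.
Σ = (-2) + (-13) + (-47) + (-28) + (-81) + (-36) = -207
Area = |Σ|/2 = 103.5.

103.5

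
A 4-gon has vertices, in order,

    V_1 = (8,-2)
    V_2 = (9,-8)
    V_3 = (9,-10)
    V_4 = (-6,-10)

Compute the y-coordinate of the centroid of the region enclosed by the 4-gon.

Apply Gauss's area formula. First the cross-terms c_i = x_i·y_{i+1} − x_{i+1}·y_i:
  -46, -18, -150, 92  ⇒  2A = -122, A = -61.
Then Σ (y_i + y_{i+1})·c_i = 2680, so ȳ = 2680 / (6·(-61)) = -1340/183.

-1340/183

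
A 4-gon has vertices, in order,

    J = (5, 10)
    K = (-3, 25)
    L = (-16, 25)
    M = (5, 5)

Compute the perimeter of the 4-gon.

64

|JK| = √((-8)² + (15)²) = √289 = 17
|KL| = √((-13)² + (0)²) = √169 = 13
|LM| = √((21)² + (-20)²) = √841 = 29
|MJ| = √((0)² + (5)²) = √25 = 5
Perimeter = 17 + 13 + 29 + 5 = 64.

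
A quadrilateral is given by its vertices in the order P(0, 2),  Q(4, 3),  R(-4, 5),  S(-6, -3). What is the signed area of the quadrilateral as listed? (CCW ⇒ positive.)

27

Apply the shoelace (surveyor's) formula: 2A = Σ (x_i·y_{i+1} − x_{i+1}·y_i), indices taken mod 4.
Cross-terms: -8, 32, 42, -12  ⇒  Σ = 54
Signed area = Σ/2 = 27 (positive ⇒ counter-clockwise traversal).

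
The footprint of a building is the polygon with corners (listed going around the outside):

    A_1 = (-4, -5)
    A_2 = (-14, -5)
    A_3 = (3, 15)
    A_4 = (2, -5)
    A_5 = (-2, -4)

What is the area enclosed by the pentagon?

A_1→A_2: (-4)(-5) − (-14)(-5) = -50
A_2→A_3: (-14)(15) − (3)(-5) = -195
A_3→A_4: (3)(-5) − (2)(15) = -45
A_4→A_5: (2)(-4) − (-2)(-5) = -18
A_5→A_1: (-2)(-5) − (-4)(-4) = -6
Σ = -314
Area = |Σ|/2 = 157.

157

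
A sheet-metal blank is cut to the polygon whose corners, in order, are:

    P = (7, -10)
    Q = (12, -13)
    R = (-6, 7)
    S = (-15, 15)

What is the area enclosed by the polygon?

47.5

Σ = (29) + (6) + (15) + (45) = 95
Area = |Σ|/2 = 47.5.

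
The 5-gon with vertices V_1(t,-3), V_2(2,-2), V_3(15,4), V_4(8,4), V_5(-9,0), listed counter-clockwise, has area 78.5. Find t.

-11

Write out the shoelace sum; only the two edges meeting at V_1 involve t:
2·Area = [((-9)·(-3) − t·0) + (t·(-2) − 2·(-3))] + 102
       = -2·t + 135 = 157
⇒ t = -11.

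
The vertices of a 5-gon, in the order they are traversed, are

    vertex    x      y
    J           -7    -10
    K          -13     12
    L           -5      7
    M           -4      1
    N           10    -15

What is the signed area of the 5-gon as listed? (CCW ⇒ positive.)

Cross-terms: -214, -31, 23, 50, -205  ⇒  Σ = -377
Signed area = Σ/2 = -188.5 (negative ⇒ clockwise traversal).

-188.5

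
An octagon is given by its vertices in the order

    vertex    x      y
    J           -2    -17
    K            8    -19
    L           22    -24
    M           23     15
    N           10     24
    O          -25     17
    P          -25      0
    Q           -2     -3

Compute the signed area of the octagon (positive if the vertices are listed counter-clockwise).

1491

Cross-terms: 174, 226, 882, 402, 770, 425, 75, 28  ⇒  Σ = 2982
Signed area = Σ/2 = 1491 (positive ⇒ counter-clockwise traversal).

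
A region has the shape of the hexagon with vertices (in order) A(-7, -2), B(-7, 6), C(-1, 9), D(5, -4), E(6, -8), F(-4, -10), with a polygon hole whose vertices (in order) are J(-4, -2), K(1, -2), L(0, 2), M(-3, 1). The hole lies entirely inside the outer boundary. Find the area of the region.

148

Outer boundary:
Apply the surveyor's formula: 2A = Σ (x_i·y_{i+1} − x_{i+1}·y_i), indices taken mod 6.
Cross-terms: -56, -57, -41, -16, -92, -62  ⇒  Σ = -324
Area = |Σ|/2 = 162.
Hole:
J→K: (-4)(-2) − (1)(-2) = 10
K→L: (1)(2) − (0)(-2) = 2
L→M: (0)(1) − (-3)(2) = 6
M→J: (-3)(-2) − (-4)(1) = 10
Σ = 28
Area = |Σ|/2 = 14.
Net area = 162 − 14 = 148.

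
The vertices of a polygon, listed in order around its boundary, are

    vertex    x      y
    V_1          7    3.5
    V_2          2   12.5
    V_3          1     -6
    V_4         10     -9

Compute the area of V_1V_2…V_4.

102.5

Apply the shoelace (surveyor's) formula: 2A = Σ (x_i·y_{i+1} − x_{i+1}·y_i), indices taken mod 4.
Σ = (80.5) + (-24.5) + (51) + (98) = 205
Area = |Σ|/2 = 102.5.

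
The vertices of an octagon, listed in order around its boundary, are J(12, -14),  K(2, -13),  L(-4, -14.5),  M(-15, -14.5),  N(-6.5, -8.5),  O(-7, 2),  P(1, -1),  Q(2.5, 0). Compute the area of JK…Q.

Σ = (-128) + (-81) + (-159.5) + (33.25) + (-72.5) + (5) + (2.5) + (-35) = -435.25
Area = |Σ|/2 = 217.625.

217.625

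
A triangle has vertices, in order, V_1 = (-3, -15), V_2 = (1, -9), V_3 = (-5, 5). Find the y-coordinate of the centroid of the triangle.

Apply Gauss's area formula. First the cross-terms c_i = x_i·y_{i+1} − x_{i+1}·y_i:
  42, -40, 90  ⇒  2A = 92, A = 46.
Then Σ (y_i + y_{i+1})·c_i = -1748, so ȳ = -1748 / (6·46) = -19/3.

-19/3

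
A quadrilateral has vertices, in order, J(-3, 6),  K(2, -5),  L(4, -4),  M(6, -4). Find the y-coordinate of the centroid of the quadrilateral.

Apply the surveyor's formula. First the cross-terms c_i = x_i·y_{i+1} − x_{i+1}·y_i:
  3, 12, 8, 24  ⇒  2A = 47, A = 23.5.
Then Σ (y_i + y_{i+1})·c_i = -121, so ȳ = -121 / (6·23.5) = -121/141.

-121/141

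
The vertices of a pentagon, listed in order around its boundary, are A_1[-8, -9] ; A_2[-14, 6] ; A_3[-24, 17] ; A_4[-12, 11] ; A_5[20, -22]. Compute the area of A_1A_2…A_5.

Σ = (-174) + (-94) + (-60) + (44) + (-356) = -640
Area = |Σ|/2 = 320.

320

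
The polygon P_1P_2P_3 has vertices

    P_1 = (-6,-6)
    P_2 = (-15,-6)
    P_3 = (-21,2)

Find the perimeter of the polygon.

|P_1P_2| = √((-9)² + (0)²) = √81 = 9
|P_2P_3| = √((-6)² + (8)²) = √100 = 10
|P_3P_1| = √((15)² + (-8)²) = √289 = 17
Perimeter = 9 + 10 + 17 = 36.

36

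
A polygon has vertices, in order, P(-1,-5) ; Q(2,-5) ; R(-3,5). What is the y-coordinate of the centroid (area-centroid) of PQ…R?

-5/3

Apply the shoelace (surveyor's) formula. First the cross-terms c_i = x_i·y_{i+1} − x_{i+1}·y_i:
  15, -5, 20  ⇒  2A = 30, A = 15.
Then Σ (y_i + y_{i+1})·c_i = -150, so ȳ = -150 / (6·15) = -5/3.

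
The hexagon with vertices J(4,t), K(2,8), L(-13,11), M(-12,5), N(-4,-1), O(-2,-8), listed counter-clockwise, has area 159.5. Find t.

Write out the shoelace sum; only the two edges meeting at J involve t:
2·Area = [((-2)·t − 4·(-8)) + (4·8 − 2·t)] + 255
       = -4·t + 319 = 319
⇒ t = 0.

0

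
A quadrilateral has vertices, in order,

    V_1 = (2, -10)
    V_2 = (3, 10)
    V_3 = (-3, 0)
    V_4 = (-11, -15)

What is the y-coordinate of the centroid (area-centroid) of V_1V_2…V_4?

-775/159

Apply the shoelace (surveyor's) formula. First the cross-terms c_i = x_i·y_{i+1} − x_{i+1}·y_i:
  50, 30, 45, 140  ⇒  2A = 265, A = 132.5.
Then Σ (y_i + y_{i+1})·c_i = -3875, so ȳ = -3875 / (6·132.5) = -775/159.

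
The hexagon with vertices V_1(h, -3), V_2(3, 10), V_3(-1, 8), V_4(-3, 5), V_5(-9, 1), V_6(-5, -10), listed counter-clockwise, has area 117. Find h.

1

The doubled signed area Σ (x_i y_{i+1} − x_{i+1} y_i) is linear in h.
With h=0 it equals 214; the coefficient of h is 20 (from the two edges through V_1).
So 20·h + 214 = 2·117 = 234 ⇒ h = 1.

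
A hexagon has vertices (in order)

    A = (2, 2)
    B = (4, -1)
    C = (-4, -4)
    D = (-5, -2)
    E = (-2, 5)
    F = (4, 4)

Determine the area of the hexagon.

49.5

Apply the surveyor's formula: 2A = Σ (x_i·y_{i+1} − x_{i+1}·y_i), indices taken mod 6.
A→B: (2)(-1) − (4)(2) = -10
B→C: (4)(-4) − (-4)(-1) = -20
C→D: (-4)(-2) − (-5)(-4) = -12
D→E: (-5)(5) − (-2)(-2) = -29
E→F: (-2)(4) − (4)(5) = -28
F→A: (4)(2) − (2)(4) = 0
Σ = -99
Area = |Σ|/2 = 49.5.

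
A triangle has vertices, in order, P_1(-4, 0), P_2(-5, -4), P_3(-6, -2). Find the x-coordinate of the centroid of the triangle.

-5

Apply Gauss's area formula. First the cross-terms c_i = x_i·y_{i+1} − x_{i+1}·y_i:
  16, -14, -8  ⇒  2A = -6, A = -3.
Then Σ (x_i + x_{i+1})·c_i = 90, so x̄ = 90 / (6·(-3)) = -5.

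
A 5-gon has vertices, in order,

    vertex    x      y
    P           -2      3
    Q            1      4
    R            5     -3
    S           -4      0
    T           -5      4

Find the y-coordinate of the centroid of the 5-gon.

Apply the shoelace (surveyor's) formula. First the cross-terms c_i = x_i·y_{i+1} − x_{i+1}·y_i:
  -11, -23, -12, -16, -7  ⇒  2A = -69, A = -34.5.
Then Σ (y_i + y_{i+1})·c_i = -177, so ȳ = -177 / (6·(-34.5)) = 59/69.

59/69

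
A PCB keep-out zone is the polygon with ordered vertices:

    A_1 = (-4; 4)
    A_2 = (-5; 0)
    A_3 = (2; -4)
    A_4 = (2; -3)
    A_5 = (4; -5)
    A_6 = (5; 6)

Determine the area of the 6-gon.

Apply the shoelace formula: 2A = Σ (x_i·y_{i+1} − x_{i+1}·y_i), indices taken mod 6.
Σ = (20) + (20) + (2) + (2) + (49) + (44) = 137
Area = |Σ|/2 = 68.5.

68.5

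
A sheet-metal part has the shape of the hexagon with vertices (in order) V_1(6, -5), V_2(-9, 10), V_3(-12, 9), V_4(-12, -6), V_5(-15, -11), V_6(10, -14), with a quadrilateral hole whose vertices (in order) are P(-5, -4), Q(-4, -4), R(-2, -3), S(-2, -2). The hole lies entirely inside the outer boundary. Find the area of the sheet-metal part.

Outer boundary:
Σ = (15) + (39) + (180) + (42) + (320) + (34) = 630
Area = |Σ|/2 = 315.
Hole:
P→Q: (-5)(-4) − (-4)(-4) = 4
Q→R: (-4)(-3) − (-2)(-4) = 4
R→S: (-2)(-2) − (-2)(-3) = -2
S→P: (-2)(-4) − (-5)(-2) = -2
Σ = 4
Area = |Σ|/2 = 2.
Net area = 315 − 2 = 313.

313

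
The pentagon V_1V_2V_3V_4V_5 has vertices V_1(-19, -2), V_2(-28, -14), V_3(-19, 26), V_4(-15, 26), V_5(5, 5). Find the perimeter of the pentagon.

114

|V_1V_2| = √((-9)² + (-12)²) = √225 = 15
|V_2V_3| = √((9)² + (40)²) = √1681 = 41
|V_3V_4| = √((4)² + (0)²) = √16 = 4
|V_4V_5| = √((20)² + (-21)²) = √841 = 29
|V_5V_1| = √((-24)² + (-7)²) = √625 = 25
Perimeter = 15 + 41 + 4 + 29 + 25 = 114.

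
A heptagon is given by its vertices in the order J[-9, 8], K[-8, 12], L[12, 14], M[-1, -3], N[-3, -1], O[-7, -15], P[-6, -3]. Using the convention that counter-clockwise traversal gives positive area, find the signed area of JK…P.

-218

Apply the surveyor's formula: 2A = Σ (x_i·y_{i+1} − x_{i+1}·y_i), indices taken mod 7.
Cross-terms: -44, -256, -22, -8, 38, -69, -75  ⇒  Σ = -436
Signed area = Σ/2 = -218 (negative ⇒ clockwise traversal).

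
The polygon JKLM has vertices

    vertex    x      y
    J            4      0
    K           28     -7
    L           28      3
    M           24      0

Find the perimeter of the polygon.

|JK| = √((24)² + (-7)²) = √625 = 25
|KL| = √((0)² + (10)²) = √100 = 10
|LM| = √((-4)² + (-3)²) = √25 = 5
|MJ| = √((-20)² + (0)²) = √400 = 20
Perimeter = 25 + 10 + 5 + 20 = 60.

60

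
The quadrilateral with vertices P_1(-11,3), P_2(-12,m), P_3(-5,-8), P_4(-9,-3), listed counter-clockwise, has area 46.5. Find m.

The doubled signed area Σ (x_i y_{i+1} − x_{i+1} y_i) is linear in m.
With m=0 it equals 15; the coefficient of m is -6 (from the two edges through P_2).
So -6·m + 15 = 2·46.5 = 93 ⇒ m = -13.

-13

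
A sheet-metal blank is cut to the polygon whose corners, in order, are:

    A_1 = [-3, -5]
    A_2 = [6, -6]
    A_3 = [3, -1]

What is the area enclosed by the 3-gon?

21

Apply the surveyor's formula: 2A = Σ (x_i·y_{i+1} − x_{i+1}·y_i), indices taken mod 3.
Σ = (48) + (12) + (-18) = 42
Area = |Σ|/2 = 21.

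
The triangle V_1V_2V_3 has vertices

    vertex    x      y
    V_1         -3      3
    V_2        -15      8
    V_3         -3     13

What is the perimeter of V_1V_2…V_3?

|V_1V_2| = √((-12)² + (5)²) = √169 = 13
|V_2V_3| = √((12)² + (5)²) = √169 = 13
|V_3V_1| = √((0)² + (-10)²) = √100 = 10
Perimeter = 13 + 13 + 10 = 36.

36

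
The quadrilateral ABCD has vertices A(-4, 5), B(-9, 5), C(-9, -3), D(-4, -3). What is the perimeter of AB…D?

|AB| = √((-5)² + (0)²) = √25 = 5
|BC| = √((0)² + (-8)²) = √64 = 8
|CD| = √((5)² + (0)²) = √25 = 5
|DA| = √((0)² + (8)²) = √64 = 8
Perimeter = 5 + 8 + 5 + 8 = 26.

26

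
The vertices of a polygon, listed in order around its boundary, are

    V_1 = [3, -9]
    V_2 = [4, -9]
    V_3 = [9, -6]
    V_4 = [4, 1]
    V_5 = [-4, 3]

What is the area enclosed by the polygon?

Apply the shoelace formula: 2A = Σ (x_i·y_{i+1} − x_{i+1}·y_i), indices taken mod 5.
Σ = (9) + (57) + (33) + (16) + (27) = 142
Area = |Σ|/2 = 71.

71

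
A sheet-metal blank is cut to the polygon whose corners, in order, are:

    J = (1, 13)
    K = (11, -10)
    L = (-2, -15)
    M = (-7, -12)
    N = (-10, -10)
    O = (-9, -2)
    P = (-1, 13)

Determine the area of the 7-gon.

342

Σ = (-153) + (-185) + (-81) + (-50) + (-70) + (-119) + (-26) = -684
Area = |Σ|/2 = 342.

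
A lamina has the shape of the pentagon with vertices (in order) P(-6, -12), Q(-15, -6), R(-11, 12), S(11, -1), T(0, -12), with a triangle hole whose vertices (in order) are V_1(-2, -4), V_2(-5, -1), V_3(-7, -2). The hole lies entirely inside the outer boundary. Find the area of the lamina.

353

Outer boundary:
Apply the shoelace formula: 2A = Σ (x_i·y_{i+1} − x_{i+1}·y_i), indices taken mod 5.
Σ = (-144) + (-246) + (-121) + (-132) + (-72) = -715
Area = |Σ|/2 = 357.5.
Hole:
Apply Gauss's area formula: 2A = Σ (x_i·y_{i+1} − x_{i+1}·y_i), indices taken mod 3.
Σ = (-18) + (3) + (24) = 9
Area = |Σ|/2 = 4.5.
Net area = 357.5 − 4.5 = 353.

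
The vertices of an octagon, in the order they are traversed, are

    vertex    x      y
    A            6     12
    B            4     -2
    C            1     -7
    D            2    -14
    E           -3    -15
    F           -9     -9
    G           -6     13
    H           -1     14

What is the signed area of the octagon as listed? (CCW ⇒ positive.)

-302

Σ = (-60) + (-26) + (0) + (-72) + (-108) + (-171) + (-71) + (-96) = -604
Signed area = Σ/2 = -302 (negative ⇒ clockwise traversal).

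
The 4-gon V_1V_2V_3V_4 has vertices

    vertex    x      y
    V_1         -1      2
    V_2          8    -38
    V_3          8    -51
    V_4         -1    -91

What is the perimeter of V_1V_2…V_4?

|V_1V_2| = √((9)² + (-40)²) = √1681 = 41
|V_2V_3| = √((0)² + (-13)²) = √169 = 13
|V_3V_4| = √((-9)² + (-40)²) = √1681 = 41
|V_4V_1| = √((0)² + (93)²) = √8649 = 93
Perimeter = 41 + 13 + 41 + 93 = 188.

188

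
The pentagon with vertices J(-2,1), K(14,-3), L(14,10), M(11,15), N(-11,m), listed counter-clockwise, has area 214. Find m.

0

Write out the shoelace sum; only the two edges meeting at N involve m:
2·Area = [(11·m − (-11)·15) + ((-11)·1 − (-2)·m)] + 274
       = 13·m + 428 = 428
⇒ m = 0.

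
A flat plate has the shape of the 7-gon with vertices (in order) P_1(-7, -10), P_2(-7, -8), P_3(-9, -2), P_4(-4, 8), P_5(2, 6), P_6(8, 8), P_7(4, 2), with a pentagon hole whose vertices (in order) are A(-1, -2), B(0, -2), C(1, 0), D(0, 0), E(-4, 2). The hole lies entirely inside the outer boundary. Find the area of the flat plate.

Outer boundary:
Cross-terms: -14, -58, -80, -40, -32, -16, -26  ⇒  Σ = -266
Area = |Σ|/2 = 133.
Hole:
Σ = (2) + (2) + (0) + (0) + (10) = 14
Area = |Σ|/2 = 7.
Net area = 133 − 7 = 126.

126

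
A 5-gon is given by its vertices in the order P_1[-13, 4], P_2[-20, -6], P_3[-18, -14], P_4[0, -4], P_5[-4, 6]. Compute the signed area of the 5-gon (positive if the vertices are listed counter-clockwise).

Σ = (158) + (172) + (72) + (-16) + (62) = 448
Signed area = Σ/2 = 224 (positive ⇒ counter-clockwise traversal).

224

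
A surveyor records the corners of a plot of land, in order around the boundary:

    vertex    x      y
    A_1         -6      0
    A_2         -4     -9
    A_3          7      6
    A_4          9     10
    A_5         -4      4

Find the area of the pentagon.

104.5

A_1→A_2: (-6)(-9) − (-4)(0) = 54
A_2→A_3: (-4)(6) − (7)(-9) = 39
A_3→A_4: (7)(10) − (9)(6) = 16
A_4→A_5: (9)(4) − (-4)(10) = 76
A_5→A_1: (-4)(0) − (-6)(4) = 24
Σ = 209
Area = |Σ|/2 = 104.5.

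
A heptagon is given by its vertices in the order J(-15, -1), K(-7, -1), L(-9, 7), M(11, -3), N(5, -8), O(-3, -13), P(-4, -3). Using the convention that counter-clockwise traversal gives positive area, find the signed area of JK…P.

Σ = (8) + (-58) + (-50) + (-73) + (-89) + (-43) + (-41) = -346
Signed area = Σ/2 = -173 (negative ⇒ clockwise traversal).

-173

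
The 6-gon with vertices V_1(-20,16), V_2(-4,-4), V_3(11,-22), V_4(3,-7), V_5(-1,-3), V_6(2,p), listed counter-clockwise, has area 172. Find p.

3

Write out the shoelace sum; only the two edges meeting at V_6 involve p:
2·Area = [((-1)·p − 2·(-3)) + (2·16 − (-20)·p)] + 249
       = 19·p + 287 = 344
⇒ p = 3.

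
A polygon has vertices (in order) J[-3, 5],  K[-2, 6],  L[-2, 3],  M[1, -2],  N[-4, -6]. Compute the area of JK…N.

Apply the shoelace (surveyor's) formula: 2A = Σ (x_i·y_{i+1} − x_{i+1}·y_i), indices taken mod 5.
Σ = (-8) + (6) + (1) + (-14) + (-38) = -53
Area = |Σ|/2 = 26.5.

26.5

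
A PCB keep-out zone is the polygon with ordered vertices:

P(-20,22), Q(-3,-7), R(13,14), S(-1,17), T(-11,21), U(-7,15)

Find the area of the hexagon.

Apply the shoelace formula: 2A = Σ (x_i·y_{i+1} − x_{i+1}·y_i), indices taken mod 6.
Σ = (206) + (49) + (235) + (166) + (-18) + (146) = 784
Area = |Σ|/2 = 392.

392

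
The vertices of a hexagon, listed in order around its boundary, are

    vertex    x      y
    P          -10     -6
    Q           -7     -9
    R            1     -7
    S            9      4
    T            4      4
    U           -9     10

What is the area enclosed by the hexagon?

Cross-terms: 48, 58, 67, 20, 76, 154  ⇒  Σ = 423
Area = |Σ|/2 = 211.5.

211.5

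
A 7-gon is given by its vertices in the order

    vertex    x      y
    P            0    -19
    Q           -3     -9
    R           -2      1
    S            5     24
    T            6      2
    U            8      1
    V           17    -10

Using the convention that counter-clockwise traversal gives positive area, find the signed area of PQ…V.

-347.5

Apply the shoelace formula: 2A = Σ (x_i·y_{i+1} − x_{i+1}·y_i), indices taken mod 7.
Σ = (-57) + (-21) + (-53) + (-134) + (-10) + (-97) + (-323) = -695
Signed area = Σ/2 = -347.5 (negative ⇒ clockwise traversal).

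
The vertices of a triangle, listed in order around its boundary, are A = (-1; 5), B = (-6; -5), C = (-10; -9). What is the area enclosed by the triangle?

10

Apply the surveyor's formula: 2A = Σ (x_i·y_{i+1} − x_{i+1}·y_i), indices taken mod 3.
Σ = (35) + (4) + (-59) = -20
Area = |Σ|/2 = 10.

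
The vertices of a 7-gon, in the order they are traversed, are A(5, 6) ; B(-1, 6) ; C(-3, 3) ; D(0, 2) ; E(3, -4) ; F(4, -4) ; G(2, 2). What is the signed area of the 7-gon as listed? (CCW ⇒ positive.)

30.5

Cross-terms: 36, 15, -6, -6, 4, 16, 2  ⇒  Σ = 61
Signed area = Σ/2 = 30.5 (positive ⇒ counter-clockwise traversal).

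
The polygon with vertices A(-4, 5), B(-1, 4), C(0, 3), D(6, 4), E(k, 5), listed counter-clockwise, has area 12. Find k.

6

The doubled signed area Σ (x_i y_{i+1} − x_{i+1} y_i) is linear in k.
With k=0 it equals 18; the coefficient of k is 1 (from the two edges through E).
So 1·k + 18 = 2·12 = 24 ⇒ k = 6.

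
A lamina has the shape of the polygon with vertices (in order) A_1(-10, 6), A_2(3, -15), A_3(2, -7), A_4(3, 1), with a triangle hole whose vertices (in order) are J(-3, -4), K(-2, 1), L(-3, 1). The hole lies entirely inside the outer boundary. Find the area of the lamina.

93.5

Outer boundary:
Σ = (132) + (9) + (23) + (28) = 192
Area = |Σ|/2 = 96.
Hole:
Apply the shoelace formula: 2A = Σ (x_i·y_{i+1} − x_{i+1}·y_i), indices taken mod 3.
Σ = (-11) + (1) + (15) = 5
Area = |Σ|/2 = 2.5.
Net area = 96 − 2.5 = 93.5.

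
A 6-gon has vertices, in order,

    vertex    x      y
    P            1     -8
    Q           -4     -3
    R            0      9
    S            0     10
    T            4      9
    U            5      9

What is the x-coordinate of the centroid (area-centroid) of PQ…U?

Apply the shoelace formula. First the cross-terms c_i = x_i·y_{i+1} − x_{i+1}·y_i:
  -35, -36, 0, -40, -9, -49  ⇒  2A = -169, A = -84.5.
Then Σ (x_i + x_{i+1})·c_i = -286, so x̄ = -286 / (6·(-84.5)) = 22/39.

22/39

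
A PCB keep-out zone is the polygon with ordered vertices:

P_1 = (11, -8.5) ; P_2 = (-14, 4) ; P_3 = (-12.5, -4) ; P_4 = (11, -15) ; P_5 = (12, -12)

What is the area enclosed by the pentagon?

170.25

Apply the shoelace (surveyor's) formula: 2A = Σ (x_i·y_{i+1} − x_{i+1}·y_i), indices taken mod 5.
Σ = (-75) + (106) + (231.5) + (48) + (30) = 340.5
Area = |Σ|/2 = 170.25.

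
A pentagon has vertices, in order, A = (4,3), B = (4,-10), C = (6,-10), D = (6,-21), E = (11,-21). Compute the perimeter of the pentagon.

56

|AB| = √((0)² + (-13)²) = √169 = 13
|BC| = √((2)² + (0)²) = √4 = 2
|CD| = √((0)² + (-11)²) = √121 = 11
|DE| = √((5)² + (0)²) = √25 = 5
|EA| = √((-7)² + (24)²) = √625 = 25
Perimeter = 13 + 2 + 11 + 5 + 25 = 56.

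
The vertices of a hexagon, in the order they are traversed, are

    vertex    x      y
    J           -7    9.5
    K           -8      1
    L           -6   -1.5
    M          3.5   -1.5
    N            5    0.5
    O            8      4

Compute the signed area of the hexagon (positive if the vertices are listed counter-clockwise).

Apply the shoelace (surveyor's) formula: 2A = Σ (x_i·y_{i+1} − x_{i+1}·y_i), indices taken mod 6.
J→K: (-7)(1) − (-8)(9.5) = 69
K→L: (-8)(-1.5) − (-6)(1) = 18
L→M: (-6)(-1.5) − (3.5)(-1.5) = 14.25
M→N: (3.5)(0.5) − (5)(-1.5) = 9.25
N→O: (5)(4) − (8)(0.5) = 16
O→J: (8)(9.5) − (-7)(4) = 104
Σ = 230.5
Signed area = Σ/2 = 115.25 (positive ⇒ counter-clockwise traversal).

115.25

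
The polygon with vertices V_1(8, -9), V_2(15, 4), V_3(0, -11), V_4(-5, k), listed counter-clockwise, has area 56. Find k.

The doubled signed area Σ (x_i y_{i+1} − x_{i+1} y_i) is linear in k.
With k=0 it equals -8; the coefficient of k is -8 (from the two edges through V_4).
So -8·k + -8 = 2·56 = 112 ⇒ k = -15.

-15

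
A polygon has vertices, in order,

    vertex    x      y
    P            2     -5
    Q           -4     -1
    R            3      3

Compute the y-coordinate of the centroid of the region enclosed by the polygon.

-1

Apply Gauss's area formula. First the cross-terms c_i = x_i·y_{i+1} − x_{i+1}·y_i:
  -22, -9, -21  ⇒  2A = -52, A = -26.
Then Σ (y_i + y_{i+1})·c_i = 156, so ȳ = 156 / (6·(-26)) = -1.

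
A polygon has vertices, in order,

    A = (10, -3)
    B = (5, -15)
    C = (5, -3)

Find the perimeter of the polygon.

|AB| = √((-5)² + (-12)²) = √169 = 13
|BC| = √((0)² + (12)²) = √144 = 12
|CA| = √((5)² + (0)²) = √25 = 5
Perimeter = 13 + 12 + 5 = 30.

30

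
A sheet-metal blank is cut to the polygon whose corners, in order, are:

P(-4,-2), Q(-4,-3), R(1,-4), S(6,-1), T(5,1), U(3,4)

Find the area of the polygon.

42

Apply the surveyor's formula: 2A = Σ (x_i·y_{i+1} − x_{i+1}·y_i), indices taken mod 6.
Cross-terms: 4, 19, 23, 11, 17, 10  ⇒  Σ = 84
Area = |Σ|/2 = 42.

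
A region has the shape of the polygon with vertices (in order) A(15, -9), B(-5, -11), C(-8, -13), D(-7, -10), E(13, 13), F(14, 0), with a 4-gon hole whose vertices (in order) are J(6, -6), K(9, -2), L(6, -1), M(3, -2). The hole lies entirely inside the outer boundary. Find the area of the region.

241.5

Outer boundary:
Cross-terms: -210, -23, -11, 39, -182, -126  ⇒  Σ = -513
Area = |Σ|/2 = 256.5.
Hole:
Apply the shoelace formula: 2A = Σ (x_i·y_{i+1} − x_{i+1}·y_i), indices taken mod 4.
Σ = (42) + (3) + (-9) + (-6) = 30
Area = |Σ|/2 = 15.
Net area = 256.5 − 15 = 241.5.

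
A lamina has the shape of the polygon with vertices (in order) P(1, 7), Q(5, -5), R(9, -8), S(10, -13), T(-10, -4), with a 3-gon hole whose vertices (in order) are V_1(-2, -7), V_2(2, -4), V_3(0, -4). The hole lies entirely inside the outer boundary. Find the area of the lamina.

151

Outer boundary:
Apply the surveyor's formula: 2A = Σ (x_i·y_{i+1} − x_{i+1}·y_i), indices taken mod 5.
Σ = (-40) + (5) + (-37) + (-170) + (-66) = -308
Area = |Σ|/2 = 154.
Hole:
Apply the shoelace formula: 2A = Σ (x_i·y_{i+1} − x_{i+1}·y_i), indices taken mod 3.
Σ = (22) + (-8) + (-8) = 6
Area = |Σ|/2 = 3.
Net area = 154 − 3 = 151.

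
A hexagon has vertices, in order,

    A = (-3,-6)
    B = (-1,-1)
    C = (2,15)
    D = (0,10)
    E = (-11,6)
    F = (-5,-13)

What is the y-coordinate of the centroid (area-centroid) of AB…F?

Apply the shoelace (surveyor's) formula. First the cross-terms c_i = x_i·y_{i+1} − x_{i+1}·y_i:
  -3, -13, 20, 110, 173, -9  ⇒  2A = 278, A = 139.
Then Σ (y_i + y_{i+1})·c_i = 1059, so ȳ = 1059 / (6·139) = 353/278.

353/278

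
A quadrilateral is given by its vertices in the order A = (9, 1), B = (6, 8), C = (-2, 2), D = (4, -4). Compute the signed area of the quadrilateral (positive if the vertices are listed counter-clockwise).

Apply the shoelace formula: 2A = Σ (x_i·y_{i+1} − x_{i+1}·y_i), indices taken mod 4.
A→B: (9)(8) − (6)(1) = 66
B→C: (6)(2) − (-2)(8) = 28
C→D: (-2)(-4) − (4)(2) = 0
D→A: (4)(1) − (9)(-4) = 40
Σ = 134
Signed area = Σ/2 = 67 (positive ⇒ counter-clockwise traversal).

67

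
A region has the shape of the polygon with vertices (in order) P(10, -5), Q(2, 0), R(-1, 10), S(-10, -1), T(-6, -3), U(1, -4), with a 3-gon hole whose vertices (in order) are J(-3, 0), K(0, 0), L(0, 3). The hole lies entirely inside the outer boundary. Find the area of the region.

104

Outer boundary:
Apply the surveyor's formula: 2A = Σ (x_i·y_{i+1} − x_{i+1}·y_i), indices taken mod 6.
Cross-terms: 10, 20, 101, 24, 27, 35  ⇒  Σ = 217
Area = |Σ|/2 = 108.5.
Hole:
Cross-terms: 0, 0, 9  ⇒  Σ = 9
Area = |Σ|/2 = 4.5.
Net area = 108.5 − 4.5 = 104.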